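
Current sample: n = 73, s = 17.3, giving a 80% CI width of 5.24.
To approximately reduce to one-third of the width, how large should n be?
n ≈ 657

CI width ∝ 1/√n
To reduce width by factor 3, need √n to grow by 3 → need 3² = 9 times as many samples.

Current: n = 73, width = 5.24
New: n = 657, width ≈ 1.73

Width reduced by factor of 5.24/1.73 = 3.03.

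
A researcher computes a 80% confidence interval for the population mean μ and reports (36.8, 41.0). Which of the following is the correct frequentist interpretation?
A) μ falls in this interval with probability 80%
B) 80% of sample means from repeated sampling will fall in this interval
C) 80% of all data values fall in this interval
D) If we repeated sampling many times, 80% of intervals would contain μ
D

A) Wrong — μ is fixed; the randomness lives in the interval, not in μ.
B) Wrong — coverage applies to intervals containing μ, not to future x̄ values.
C) Wrong — a CI is about the parameter μ, not individual data values.
D) Correct — this is the frequentist long-run coverage interpretation.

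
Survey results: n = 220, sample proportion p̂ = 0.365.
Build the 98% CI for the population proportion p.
(0.290, 0.440)

Proportion CI:
SE = √(p̂(1-p̂)/n) = √(0.365 · 0.635 / 220) = 0.03246

z* = 2.326
Margin = z* · SE = 2.326 · 0.03246 = 0.0755

CI: 0.365 ± 0.0755 = (0.290, 0.440)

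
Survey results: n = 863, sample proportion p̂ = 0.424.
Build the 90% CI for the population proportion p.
(0.396, 0.452)

Proportion CI:
SE = √(p̂(1-p̂)/n) = √(0.424 · 0.576 / 863) = 0.01682

z* = 1.645
Margin = z* · SE = 1.645 · 0.01682 = 0.0277

CI: 0.424 ± 0.0277 = (0.396, 0.452)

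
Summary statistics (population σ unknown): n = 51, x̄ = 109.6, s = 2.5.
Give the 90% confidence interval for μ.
(109.01, 110.19)

t-interval (σ unknown):
df = n - 1 = 50
t* = 1.676 for 90% confidence

Margin of error = t* · s/√n = 1.676 · 2.5/√51 = 0.59

CI: (109.01, 110.19)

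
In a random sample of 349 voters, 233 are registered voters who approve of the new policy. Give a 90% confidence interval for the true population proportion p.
(0.626, 0.709)

Proportion CI:
p̂ = 233/349 = 0.66762
SE = √(p̂(1-p̂)/n) = √(0.66762 · 0.33238 / 349) = 0.02522

z* = 1.645
Margin = z* · SE = 1.645 · 0.02522 = 0.0415

CI: 0.66762 ± 0.0415 = (0.626, 0.709)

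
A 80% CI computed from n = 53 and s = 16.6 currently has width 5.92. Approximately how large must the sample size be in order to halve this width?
n ≈ 212

CI width ∝ 1/√n
To reduce width by factor 2, need √n to grow by 2 → need 2² = 4 times as many samples.

Current: n = 53, width = 5.92
New: n = 212, width ≈ 2.93

Width reduced by factor of 5.92/2.93 = 2.02.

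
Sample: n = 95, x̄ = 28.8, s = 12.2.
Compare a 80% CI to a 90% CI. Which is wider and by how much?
90% CI is wider by 0.93

df = 94
80% CI: t* = 1.291, (27.18, 30.42), width = 2 · t* · s/√n = 3.23
90% CI: t* = 1.661, (26.72, 30.88), width = 2 · t* · s/√n = 4.16

The 90% CI is wider by 4.16 - 3.23 = 0.93.
Higher confidence requires a wider interval.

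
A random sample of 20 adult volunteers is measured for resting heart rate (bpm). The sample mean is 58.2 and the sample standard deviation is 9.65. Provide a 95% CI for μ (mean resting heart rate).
(53.68, 62.72)

t-interval (σ unknown):
df = n - 1 = 19
t* = 2.093 for 95% confidence

Margin of error = t* · s/√n = 2.093 · 9.65/√20 = 4.52

CI: (53.68, 62.72)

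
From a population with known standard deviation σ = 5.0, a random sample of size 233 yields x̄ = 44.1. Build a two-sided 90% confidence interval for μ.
(43.56, 44.64)

z-interval (σ known):
z* = 1.645 for 90% confidence

Margin of error = z* · σ/√n = 1.645 · 5.0/√233 = 0.54

CI: (44.1 - 0.54, 44.1 + 0.54) = (43.56, 44.64)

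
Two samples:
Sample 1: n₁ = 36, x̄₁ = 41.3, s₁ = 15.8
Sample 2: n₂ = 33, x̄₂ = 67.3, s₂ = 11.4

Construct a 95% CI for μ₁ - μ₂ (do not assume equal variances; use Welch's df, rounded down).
(-32.59, -19.41)

Difference: x̄₁ - x̄₂ = -26.00
SE = √(s₁²/n₁ + s₂²/n₂) = √(15.8²/36 + 11.4²/33) = 3.2974
df = 63.60 → 63 (Welch–Satterthwaite, rounded down)
t* = 1.998

CI: -26.00 ± 1.998 · 3.2974 = -26.00 ± 6.59 = (-32.59, -19.41)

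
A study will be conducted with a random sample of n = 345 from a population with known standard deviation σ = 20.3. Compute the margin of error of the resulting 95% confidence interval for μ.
Margin of error = 2.14

Margin of error = z* · σ/√n
= 1.960 · 20.3/√345
= 1.960 · 20.3/18.5742
= 2.14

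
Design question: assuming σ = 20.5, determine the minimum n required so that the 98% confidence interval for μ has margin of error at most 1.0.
n ≥ 2274

For margin E ≤ 1.0:
n ≥ (z* · σ / E)²
n ≥ (2.326 · 20.5 / 1.0)²
n ≥ 2273.67

Minimum n = 2274 (rounding up)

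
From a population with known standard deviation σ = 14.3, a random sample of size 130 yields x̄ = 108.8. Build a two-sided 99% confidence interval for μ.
(105.57, 112.03)

z-interval (σ known):
z* = 2.576 for 99% confidence

Margin of error = z* · σ/√n = 2.576 · 14.3/√130 = 3.23

CI: (108.8 - 3.23, 108.8 + 3.23) = (105.57, 112.03)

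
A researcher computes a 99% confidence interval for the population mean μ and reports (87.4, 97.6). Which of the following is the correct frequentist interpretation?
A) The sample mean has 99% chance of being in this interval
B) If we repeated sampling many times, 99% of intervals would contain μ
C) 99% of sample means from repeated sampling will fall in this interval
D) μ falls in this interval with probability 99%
B

A) Wrong — x̄ is observed and sits in the interval by construction.
B) Correct — this is the frequentist long-run coverage interpretation.
C) Wrong — coverage applies to intervals containing μ, not to future x̄ values.
D) Wrong — μ is fixed; the randomness lives in the interval, not in μ.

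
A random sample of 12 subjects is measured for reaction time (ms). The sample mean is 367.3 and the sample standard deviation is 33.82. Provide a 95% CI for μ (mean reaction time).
(345.81, 388.79)

t-interval (σ unknown):
df = n - 1 = 11
t* = 2.201 for 95% confidence

Margin of error = t* · s/√n = 2.201 · 33.82/√12 = 21.49

CI: (345.81, 388.79)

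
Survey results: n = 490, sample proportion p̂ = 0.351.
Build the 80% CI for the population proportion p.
(0.323, 0.379)

Proportion CI:
SE = √(p̂(1-p̂)/n) = √(0.351 · 0.649 / 490) = 0.02156

z* = 1.282
Margin = z* · SE = 1.282 · 0.02156 = 0.0276

CI: 0.351 ± 0.0276 = (0.323, 0.379)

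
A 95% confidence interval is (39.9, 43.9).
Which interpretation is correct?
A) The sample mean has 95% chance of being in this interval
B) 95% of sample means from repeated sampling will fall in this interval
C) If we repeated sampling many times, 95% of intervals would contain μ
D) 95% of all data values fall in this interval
C

A) Wrong — x̄ is observed and sits in the interval by construction.
B) Wrong — coverage applies to intervals containing μ, not to future x̄ values.
C) Correct — this is the frequentist long-run coverage interpretation.
D) Wrong — a CI is about the parameter μ, not individual data values.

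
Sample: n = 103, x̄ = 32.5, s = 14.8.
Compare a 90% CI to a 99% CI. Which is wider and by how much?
99% CI is wider by 2.82

df = 102
90% CI: t* = 1.660, (30.08, 34.92), width = 2 · t* · s/√n = 4.84
99% CI: t* = 2.625, (28.67, 36.33), width = 2 · t* · s/√n = 7.66

The 99% CI is wider by 7.66 - 4.84 = 2.82.
Higher confidence requires a wider interval.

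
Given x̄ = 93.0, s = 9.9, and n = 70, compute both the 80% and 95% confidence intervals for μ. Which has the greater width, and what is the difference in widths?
95% CI is wider by 1.66

df = 69
80% CI: t* = 1.294, (91.47, 94.53), width = 2 · t* · s/√n = 3.06
95% CI: t* = 1.995, (90.64, 95.36), width = 2 · t* · s/√n = 4.72

The 95% CI is wider by 4.72 - 3.06 = 1.66.
Higher confidence requires a wider interval.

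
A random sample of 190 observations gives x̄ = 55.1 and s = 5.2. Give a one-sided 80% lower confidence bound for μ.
μ ≥ 54.78

Lower bound (one-sided):
t* = 0.844 (one-sided for 80%)
Lower bound = x̄ - t* · s/√n = 55.1 - 0.844 · 5.2/√190 = 54.78

We are 80% confident that μ ≥ 54.78.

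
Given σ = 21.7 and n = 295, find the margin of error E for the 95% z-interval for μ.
Margin of error = 2.48

Margin of error = z* · σ/√n
= 1.960 · 21.7/√295
= 1.960 · 21.7/17.1756
= 2.48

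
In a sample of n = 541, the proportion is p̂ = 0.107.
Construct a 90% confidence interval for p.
(0.085, 0.129)

Proportion CI:
SE = √(p̂(1-p̂)/n) = √(0.107 · 0.893 / 541) = 0.01329

z* = 1.645
Margin = z* · SE = 1.645 · 0.01329 = 0.0219

CI: 0.107 ± 0.0219 = (0.085, 0.129)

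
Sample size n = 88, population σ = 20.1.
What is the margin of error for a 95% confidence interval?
Margin of error = 4.20

Margin of error = z* · σ/√n
= 1.960 · 20.1/√88
= 1.960 · 20.1/9.3808
= 4.20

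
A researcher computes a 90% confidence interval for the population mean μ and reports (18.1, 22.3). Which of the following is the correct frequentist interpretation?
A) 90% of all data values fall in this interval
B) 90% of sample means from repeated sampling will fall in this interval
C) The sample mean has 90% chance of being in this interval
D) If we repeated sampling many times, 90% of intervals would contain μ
D

A) Wrong — a CI is about the parameter μ, not individual data values.
B) Wrong — coverage applies to intervals containing μ, not to future x̄ values.
C) Wrong — x̄ is observed and sits in the interval by construction.
D) Correct — this is the frequentist long-run coverage interpretation.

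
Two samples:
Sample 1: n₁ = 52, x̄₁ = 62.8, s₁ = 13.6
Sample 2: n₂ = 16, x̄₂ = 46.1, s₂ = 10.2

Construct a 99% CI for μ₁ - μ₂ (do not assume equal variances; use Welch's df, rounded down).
(8.02, 25.38)

Difference: x̄₁ - x̄₂ = 16.70
SE = √(s₁²/n₁ + s₂²/n₂) = √(13.6²/52 + 10.2²/16) = 3.1717
df = 32.99 → 32 (Welch–Satterthwaite, rounded down)
t* = 2.738

CI: 16.70 ± 2.738 · 3.1717 = 16.70 ± 8.68 = (8.02, 25.38)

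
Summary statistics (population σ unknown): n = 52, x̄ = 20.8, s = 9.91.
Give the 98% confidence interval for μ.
(17.50, 24.10)

t-interval (σ unknown):
df = n - 1 = 51
t* = 2.402 for 98% confidence

Margin of error = t* · s/√n = 2.402 · 9.91/√52 = 3.30

CI: (17.50, 24.10)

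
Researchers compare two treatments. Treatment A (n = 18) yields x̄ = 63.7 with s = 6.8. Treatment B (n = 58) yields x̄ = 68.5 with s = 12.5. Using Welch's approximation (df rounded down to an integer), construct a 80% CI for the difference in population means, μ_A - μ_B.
(-7.78, -1.82)

Difference: x̄₁ - x̄₂ = -4.80
SE = √(s₁²/n₁ + s₂²/n₂) = √(6.8²/18 + 12.5²/58) = 2.2941
df = 53.73 → 53 (Welch–Satterthwaite, rounded down)
t* = 1.298

CI: -4.80 ± 1.298 · 2.2941 = -4.80 ± 2.98 = (-7.78, -1.82)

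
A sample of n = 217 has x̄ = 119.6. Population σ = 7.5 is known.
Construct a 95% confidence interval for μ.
(118.60, 120.60)

z-interval (σ known):
z* = 1.960 for 95% confidence

Margin of error = z* · σ/√n = 1.960 · 7.5/√217 = 1.00

CI: (119.6 - 1.00, 119.6 + 1.00) = (118.60, 120.60)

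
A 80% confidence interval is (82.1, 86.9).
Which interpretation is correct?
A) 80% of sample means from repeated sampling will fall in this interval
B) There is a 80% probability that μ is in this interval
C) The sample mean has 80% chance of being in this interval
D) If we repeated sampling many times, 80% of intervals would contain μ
D

A) Wrong — coverage applies to intervals containing μ, not to future x̄ values.
B) Wrong — μ is fixed; the randomness lives in the interval, not in μ.
C) Wrong — x̄ is observed and sits in the interval by construction.
D) Correct — this is the frequentist long-run coverage interpretation.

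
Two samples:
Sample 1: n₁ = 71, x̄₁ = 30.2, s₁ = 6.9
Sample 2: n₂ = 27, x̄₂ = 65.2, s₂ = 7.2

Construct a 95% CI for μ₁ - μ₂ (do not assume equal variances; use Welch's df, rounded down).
(-38.24, -31.76)

Difference: x̄₁ - x̄₂ = -35.00
SE = √(s₁²/n₁ + s₂²/n₂) = √(6.9²/71 + 7.2²/27) = 1.6095
df = 45.28 → 45 (Welch–Satterthwaite, rounded down)
t* = 2.014

CI: -35.00 ± 2.014 · 1.6095 = -35.00 ± 3.24 = (-38.24, -31.76)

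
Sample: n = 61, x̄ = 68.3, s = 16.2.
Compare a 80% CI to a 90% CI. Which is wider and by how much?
90% CI is wider by 1.55

df = 60
80% CI: t* = 1.296, (65.61, 70.99), width = 2 · t* · s/√n = 5.38
90% CI: t* = 1.671, (64.83, 71.77), width = 2 · t* · s/√n = 6.93

The 90% CI is wider by 6.93 - 5.38 = 1.55.
Higher confidence requires a wider interval.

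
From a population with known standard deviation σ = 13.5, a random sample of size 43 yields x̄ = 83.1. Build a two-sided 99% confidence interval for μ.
(77.80, 88.40)

z-interval (σ known):
z* = 2.576 for 99% confidence

Margin of error = z* · σ/√n = 2.576 · 13.5/√43 = 5.30

CI: (83.1 - 5.30, 83.1 + 5.30) = (77.80, 88.40)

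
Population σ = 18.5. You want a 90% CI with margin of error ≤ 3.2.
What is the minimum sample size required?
n ≥ 91

For margin E ≤ 3.2:
n ≥ (z* · σ / E)²
n ≥ (1.645 · 18.5 / 3.2)²
n ≥ 90.44

Minimum n = 91 (rounding up)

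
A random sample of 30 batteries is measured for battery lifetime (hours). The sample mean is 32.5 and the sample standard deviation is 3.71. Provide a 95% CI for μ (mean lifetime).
(31.11, 33.89)

t-interval (σ unknown):
df = n - 1 = 29
t* = 2.045 for 95% confidence

Margin of error = t* · s/√n = 2.045 · 3.71/√30 = 1.39

CI: (31.11, 33.89)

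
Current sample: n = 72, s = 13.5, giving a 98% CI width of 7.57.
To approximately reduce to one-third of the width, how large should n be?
n ≈ 648

CI width ∝ 1/√n
To reduce width by factor 3, need √n to grow by 3 → need 3² = 9 times as many samples.

Current: n = 72, width = 7.57
New: n = 648, width ≈ 2.47

Width reduced by factor of 7.57/2.47 = 3.06.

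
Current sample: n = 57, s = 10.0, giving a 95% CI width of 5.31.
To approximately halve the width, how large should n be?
n ≈ 228

CI width ∝ 1/√n
To reduce width by factor 2, need √n to grow by 2 → need 2² = 4 times as many samples.

Current: n = 57, width = 5.31
New: n = 228, width ≈ 2.61

Width reduced by factor of 5.31/2.61 = 2.03.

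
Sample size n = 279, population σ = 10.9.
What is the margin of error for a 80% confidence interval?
Margin of error = 0.84

Margin of error = z* · σ/√n
= 1.282 · 10.9/√279
= 1.282 · 10.9/16.7033
= 0.84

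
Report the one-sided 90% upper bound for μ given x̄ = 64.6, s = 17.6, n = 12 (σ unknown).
μ ≤ 71.52

Upper bound (one-sided):
t* = 1.363 (one-sided for 90%)
Upper bound = x̄ + t* · s/√n = 64.6 + 1.363 · 17.6/√12 = 71.52

We are 90% confident that μ ≤ 71.52.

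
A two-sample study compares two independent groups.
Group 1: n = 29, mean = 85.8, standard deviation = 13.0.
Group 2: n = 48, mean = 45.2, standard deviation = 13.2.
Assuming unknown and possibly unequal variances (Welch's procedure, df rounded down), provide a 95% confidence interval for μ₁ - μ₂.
(34.45, 46.75)

Difference: x̄₁ - x̄₂ = 40.60
SE = √(s₁²/n₁ + s₂²/n₂) = √(13.0²/29 + 13.2²/48) = 3.0753
df = 59.90 → 59 (Welch–Satterthwaite, rounded down)
t* = 2.001

CI: 40.60 ± 2.001 · 3.0753 = 40.60 ± 6.15 = (34.45, 46.75)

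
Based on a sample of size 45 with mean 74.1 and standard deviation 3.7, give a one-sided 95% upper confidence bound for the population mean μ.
μ ≤ 75.03

Upper bound (one-sided):
t* = 1.680 (one-sided for 95%)
Upper bound = x̄ + t* · s/√n = 74.1 + 1.680 · 3.7/√45 = 75.03

We are 95% confident that μ ≤ 75.03.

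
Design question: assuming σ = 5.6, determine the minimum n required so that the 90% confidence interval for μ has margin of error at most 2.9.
n ≥ 11

For margin E ≤ 2.9:
n ≥ (z* · σ / E)²
n ≥ (1.645 · 5.6 / 2.9)²
n ≥ 10.09

Minimum n = 11 (rounding up)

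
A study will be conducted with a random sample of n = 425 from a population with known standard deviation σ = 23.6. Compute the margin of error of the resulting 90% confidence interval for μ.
Margin of error = 1.88

Margin of error = z* · σ/√n
= 1.645 · 23.6/√425
= 1.645 · 23.6/20.6155
= 1.88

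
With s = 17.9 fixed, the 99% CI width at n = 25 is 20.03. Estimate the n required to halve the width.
n ≈ 100

CI width ∝ 1/√n
To reduce width by factor 2, need √n to grow by 2 → need 2² = 4 times as many samples.

Current: n = 25, width = 20.03
New: n = 100, width ≈ 9.40

Width reduced by factor of 20.03/9.40 = 2.13.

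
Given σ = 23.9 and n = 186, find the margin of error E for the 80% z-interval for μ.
Margin of error = 2.25

Margin of error = z* · σ/√n
= 1.282 · 23.9/√186
= 1.282 · 23.9/13.6382
= 2.25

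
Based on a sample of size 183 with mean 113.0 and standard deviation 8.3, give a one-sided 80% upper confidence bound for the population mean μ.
μ ≤ 113.52

Upper bound (one-sided):
t* = 0.844 (one-sided for 80%)
Upper bound = x̄ + t* · s/√n = 113.0 + 0.844 · 8.3/√183 = 113.52

We are 80% confident that μ ≤ 113.52.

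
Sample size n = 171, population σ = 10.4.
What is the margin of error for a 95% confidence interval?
Margin of error = 1.56

Margin of error = z* · σ/√n
= 1.960 · 10.4/√171
= 1.960 · 10.4/13.0767
= 1.56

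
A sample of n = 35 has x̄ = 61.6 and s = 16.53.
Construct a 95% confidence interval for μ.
(55.92, 67.28)

t-interval (σ unknown):
df = n - 1 = 34
t* = 2.032 for 95% confidence

Margin of error = t* · s/√n = 2.032 · 16.53/√35 = 5.68

CI: (55.92, 67.28)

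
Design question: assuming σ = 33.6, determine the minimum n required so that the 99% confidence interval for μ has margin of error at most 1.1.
n ≥ 6192

For margin E ≤ 1.1:
n ≥ (z* · σ / E)²
n ≥ (2.576 · 33.6 / 1.1)²
n ≥ 6191.34

Minimum n = 6192 (rounding up)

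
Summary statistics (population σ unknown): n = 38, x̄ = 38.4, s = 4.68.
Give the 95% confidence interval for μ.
(36.86, 39.94)

t-interval (σ unknown):
df = n - 1 = 37
t* = 2.026 for 95% confidence

Margin of error = t* · s/√n = 2.026 · 4.68/√38 = 1.54

CI: (36.86, 39.94)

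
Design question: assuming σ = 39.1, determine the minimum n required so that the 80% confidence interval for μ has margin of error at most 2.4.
n ≥ 437

For margin E ≤ 2.4:
n ≥ (z* · σ / E)²
n ≥ (1.282 · 39.1 / 2.4)²
n ≥ 436.22

Minimum n = 437 (rounding up)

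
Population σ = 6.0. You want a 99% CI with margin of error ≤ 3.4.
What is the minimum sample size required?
n ≥ 21

For margin E ≤ 3.4:
n ≥ (z* · σ / E)²
n ≥ (2.576 · 6.0 / 3.4)²
n ≥ 20.67

Minimum n = 21 (rounding up)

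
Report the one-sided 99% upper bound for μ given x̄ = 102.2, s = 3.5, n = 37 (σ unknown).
μ ≤ 103.60

Upper bound (one-sided):
t* = 2.434 (one-sided for 99%)
Upper bound = x̄ + t* · s/√n = 102.2 + 2.434 · 3.5/√37 = 103.60

We are 99% confident that μ ≤ 103.60.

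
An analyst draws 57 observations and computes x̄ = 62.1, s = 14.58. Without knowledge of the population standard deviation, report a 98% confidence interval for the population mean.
(57.47, 66.73)

t-interval (σ unknown):
df = n - 1 = 56
t* = 2.395 for 98% confidence

Margin of error = t* · s/√n = 2.395 · 14.58/√57 = 4.63

CI: (57.47, 66.73)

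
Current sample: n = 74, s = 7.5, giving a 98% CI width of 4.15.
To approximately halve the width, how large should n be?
n ≈ 296

CI width ∝ 1/√n
To reduce width by factor 2, need √n to grow by 2 → need 2² = 4 times as many samples.

Current: n = 74, width = 4.15
New: n = 296, width ≈ 2.04

Width reduced by factor of 4.15/2.04 = 2.03.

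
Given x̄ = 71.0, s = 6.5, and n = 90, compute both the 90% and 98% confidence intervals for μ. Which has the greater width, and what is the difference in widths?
98% CI is wider by 0.97

df = 89
90% CI: t* = 1.662, (69.86, 72.14), width = 2 · t* · s/√n = 2.28
98% CI: t* = 2.369, (69.38, 72.62), width = 2 · t* · s/√n = 3.25

The 98% CI is wider by 3.25 - 2.28 = 0.97.
Higher confidence requires a wider interval.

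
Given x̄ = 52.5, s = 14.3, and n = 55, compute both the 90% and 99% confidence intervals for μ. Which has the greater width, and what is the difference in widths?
99% CI is wider by 3.84

df = 54
90% CI: t* = 1.674, (49.27, 55.73), width = 2 · t* · s/√n = 6.46
99% CI: t* = 2.670, (47.35, 57.65), width = 2 · t* · s/√n = 10.30

The 99% CI is wider by 10.30 - 6.46 = 3.84.
Higher confidence requires a wider interval.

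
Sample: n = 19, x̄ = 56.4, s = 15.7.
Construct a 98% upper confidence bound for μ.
μ ≤ 64.37

Upper bound (one-sided):
t* = 2.214 (one-sided for 98%)
Upper bound = x̄ + t* · s/√n = 56.4 + 2.214 · 15.7/√19 = 64.37

We are 98% confident that μ ≤ 64.37.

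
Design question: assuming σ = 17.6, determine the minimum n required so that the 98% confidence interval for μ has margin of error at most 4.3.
n ≥ 91

For margin E ≤ 4.3:
n ≥ (z* · σ / E)²
n ≥ (2.326 · 17.6 / 4.3)²
n ≥ 90.64

Minimum n = 91 (rounding up)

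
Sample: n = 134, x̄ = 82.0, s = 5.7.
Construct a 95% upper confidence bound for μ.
μ ≤ 82.82

Upper bound (one-sided):
t* = 1.656 (one-sided for 95%)
Upper bound = x̄ + t* · s/√n = 82.0 + 1.656 · 5.7/√134 = 82.82

We are 95% confident that μ ≤ 82.82.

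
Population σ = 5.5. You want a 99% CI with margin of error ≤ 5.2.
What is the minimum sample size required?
n ≥ 8

For margin E ≤ 5.2:
n ≥ (z* · σ / E)²
n ≥ (2.576 · 5.5 / 5.2)²
n ≥ 7.42

Minimum n = 8 (rounding up)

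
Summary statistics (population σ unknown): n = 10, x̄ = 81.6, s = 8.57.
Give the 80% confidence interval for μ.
(77.85, 85.35)

t-interval (σ unknown):
df = n - 1 = 9
t* = 1.383 for 80% confidence

Margin of error = t* · s/√n = 1.383 · 8.57/√10 = 3.75

CI: (77.85, 85.35)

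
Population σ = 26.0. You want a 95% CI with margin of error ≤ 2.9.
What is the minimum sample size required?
n ≥ 309

For margin E ≤ 2.9:
n ≥ (z* · σ / E)²
n ≥ (1.960 · 26.0 / 2.9)²
n ≥ 308.79

Minimum n = 309 (rounding up)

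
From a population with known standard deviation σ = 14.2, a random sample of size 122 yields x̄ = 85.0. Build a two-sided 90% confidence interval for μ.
(82.89, 87.11)

z-interval (σ known):
z* = 1.645 for 90% confidence

Margin of error = z* · σ/√n = 1.645 · 14.2/√122 = 2.11

CI: (85.0 - 2.11, 85.0 + 2.11) = (82.89, 87.11)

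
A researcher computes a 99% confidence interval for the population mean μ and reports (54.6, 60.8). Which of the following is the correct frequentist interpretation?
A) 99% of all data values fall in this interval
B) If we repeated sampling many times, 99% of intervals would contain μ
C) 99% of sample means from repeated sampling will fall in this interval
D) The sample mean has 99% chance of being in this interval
B

A) Wrong — a CI is about the parameter μ, not individual data values.
B) Correct — this is the frequentist long-run coverage interpretation.
C) Wrong — coverage applies to intervals containing μ, not to future x̄ values.
D) Wrong — x̄ is observed and sits in the interval by construction.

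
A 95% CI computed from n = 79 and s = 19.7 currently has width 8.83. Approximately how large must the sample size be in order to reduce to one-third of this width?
n ≈ 711

CI width ∝ 1/√n
To reduce width by factor 3, need √n to grow by 3 → need 3² = 9 times as many samples.

Current: n = 79, width = 8.83
New: n = 711, width ≈ 2.90

Width reduced by factor of 8.83/2.90 = 3.04.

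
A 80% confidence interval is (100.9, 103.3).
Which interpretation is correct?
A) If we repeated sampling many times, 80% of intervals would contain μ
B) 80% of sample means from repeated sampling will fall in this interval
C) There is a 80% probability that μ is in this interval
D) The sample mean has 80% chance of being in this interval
A

A) Correct — this is the frequentist long-run coverage interpretation.
B) Wrong — coverage applies to intervals containing μ, not to future x̄ values.
C) Wrong — μ is fixed; the randomness lives in the interval, not in μ.
D) Wrong — x̄ is observed and sits in the interval by construction.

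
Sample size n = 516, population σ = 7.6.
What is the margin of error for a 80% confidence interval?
Margin of error = 0.43

Margin of error = z* · σ/√n
= 1.282 · 7.6/√516
= 1.282 · 7.6/22.7156
= 0.43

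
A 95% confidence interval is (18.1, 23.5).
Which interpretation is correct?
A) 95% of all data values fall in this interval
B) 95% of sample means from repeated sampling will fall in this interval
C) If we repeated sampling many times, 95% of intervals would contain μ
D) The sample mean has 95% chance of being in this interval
C

A) Wrong — a CI is about the parameter μ, not individual data values.
B) Wrong — coverage applies to intervals containing μ, not to future x̄ values.
C) Correct — this is the frequentist long-run coverage interpretation.
D) Wrong — x̄ is observed and sits in the interval by construction.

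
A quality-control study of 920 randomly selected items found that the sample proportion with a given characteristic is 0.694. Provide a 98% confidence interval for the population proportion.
(0.659, 0.729)

Proportion CI:
SE = √(p̂(1-p̂)/n) = √(0.694 · 0.306 / 920) = 0.01519

z* = 2.326
Margin = z* · SE = 2.326 · 0.01519 = 0.0353

CI: 0.694 ± 0.0353 = (0.659, 0.729)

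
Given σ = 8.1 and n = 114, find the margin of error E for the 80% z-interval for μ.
Margin of error = 0.97

Margin of error = z* · σ/√n
= 1.282 · 8.1/√114
= 1.282 · 8.1/10.6771
= 0.97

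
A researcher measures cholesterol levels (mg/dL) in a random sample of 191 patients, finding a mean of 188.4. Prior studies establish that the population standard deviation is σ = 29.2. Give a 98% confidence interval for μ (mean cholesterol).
(183.49, 193.31)

z-interval (σ known):
z* = 2.326 for 98% confidence

Margin of error = z* · σ/√n = 2.326 · 29.2/√191 = 4.91

CI: (188.4 - 4.91, 188.4 + 4.91) = (183.49, 193.31)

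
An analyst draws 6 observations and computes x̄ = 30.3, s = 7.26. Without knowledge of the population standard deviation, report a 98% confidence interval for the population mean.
(20.33, 40.27)

t-interval (σ unknown):
df = n - 1 = 5
t* = 3.365 for 98% confidence

Margin of error = t* · s/√n = 3.365 · 7.26/√6 = 9.97

CI: (20.33, 40.27)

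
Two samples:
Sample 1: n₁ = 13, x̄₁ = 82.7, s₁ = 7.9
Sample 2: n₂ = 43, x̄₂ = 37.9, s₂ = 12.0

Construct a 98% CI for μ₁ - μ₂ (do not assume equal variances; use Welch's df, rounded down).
(37.79, 51.81)

Difference: x̄₁ - x̄₂ = 44.80
SE = √(s₁²/n₁ + s₂²/n₂) = √(7.9²/13 + 12.0²/43) = 2.8548
df = 30.36 → 30 (Welch–Satterthwaite, rounded down)
t* = 2.457

CI: 44.80 ± 2.457 · 2.8548 = 44.80 ± 7.01 = (37.79, 51.81)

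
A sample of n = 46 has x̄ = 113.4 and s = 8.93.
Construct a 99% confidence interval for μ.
(109.86, 116.94)

t-interval (σ unknown):
df = n - 1 = 45
t* = 2.690 for 99% confidence

Margin of error = t* · s/√n = 2.690 · 8.93/√46 = 3.54

CI: (109.86, 116.94)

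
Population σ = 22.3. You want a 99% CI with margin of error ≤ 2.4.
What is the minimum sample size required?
n ≥ 573

For margin E ≤ 2.4:
n ≥ (z* · σ / E)²
n ≥ (2.576 · 22.3 / 2.4)²
n ≥ 572.90

Minimum n = 573 (rounding up)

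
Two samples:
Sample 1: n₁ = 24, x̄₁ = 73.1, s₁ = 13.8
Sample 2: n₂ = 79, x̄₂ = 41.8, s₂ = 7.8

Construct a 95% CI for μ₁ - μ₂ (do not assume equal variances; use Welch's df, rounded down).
(25.25, 37.35)

Difference: x̄₁ - x̄₂ = 31.30
SE = √(s₁²/n₁ + s₂²/n₂) = √(13.8²/24 + 7.8²/79) = 2.9504
df = 27.60 → 27 (Welch–Satterthwaite, rounded down)
t* = 2.052

CI: 31.30 ± 2.052 · 2.9504 = 31.30 ± 6.05 = (25.25, 37.35)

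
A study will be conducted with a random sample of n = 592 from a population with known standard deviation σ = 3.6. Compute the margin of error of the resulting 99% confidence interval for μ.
Margin of error = 0.38

Margin of error = z* · σ/√n
= 2.576 · 3.6/√592
= 2.576 · 3.6/24.3311
= 0.38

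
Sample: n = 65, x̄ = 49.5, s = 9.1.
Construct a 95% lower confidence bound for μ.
μ ≥ 47.62

Lower bound (one-sided):
t* = 1.669 (one-sided for 95%)
Lower bound = x̄ - t* · s/√n = 49.5 - 1.669 · 9.1/√65 = 47.62

We are 95% confident that μ ≥ 47.62.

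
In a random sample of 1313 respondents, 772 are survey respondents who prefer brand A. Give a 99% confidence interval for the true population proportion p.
(0.553, 0.623)

Proportion CI:
p̂ = 772/1313 = 0.58797
SE = √(p̂(1-p̂)/n) = √(0.58797 · 0.41203 / 1313) = 0.01358

z* = 2.576
Margin = z* · SE = 2.576 · 0.01358 = 0.0350

CI: 0.58797 ± 0.0350 = (0.553, 0.623)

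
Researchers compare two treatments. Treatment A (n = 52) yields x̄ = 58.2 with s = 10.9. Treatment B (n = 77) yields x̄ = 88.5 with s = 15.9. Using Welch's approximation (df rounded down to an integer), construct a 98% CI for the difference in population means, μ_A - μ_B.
(-35.86, -24.74)

Difference: x̄₁ - x̄₂ = -30.30
SE = √(s₁²/n₁ + s₂²/n₂) = √(10.9²/52 + 15.9²/77) = 2.3597
df = 126.96 → 126 (Welch–Satterthwaite, rounded down)
t* = 2.356

CI: -30.30 ± 2.356 · 2.3597 = -30.30 ± 5.56 = (-35.86, -24.74)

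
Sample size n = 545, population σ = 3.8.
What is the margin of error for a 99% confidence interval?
Margin of error = 0.42

Margin of error = z* · σ/√n
= 2.576 · 3.8/√545
= 2.576 · 3.8/23.3452
= 0.42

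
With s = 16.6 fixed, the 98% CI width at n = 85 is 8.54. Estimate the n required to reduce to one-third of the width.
n ≈ 765

CI width ∝ 1/√n
To reduce width by factor 3, need √n to grow by 3 → need 3² = 9 times as many samples.

Current: n = 85, width = 8.54
New: n = 765, width ≈ 2.80

Width reduced by factor of 8.54/2.80 = 3.05.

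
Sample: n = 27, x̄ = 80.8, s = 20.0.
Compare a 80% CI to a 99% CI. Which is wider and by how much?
99% CI is wider by 11.27

df = 26
80% CI: t* = 1.315, (75.74, 85.86), width = 2 · t* · s/√n = 10.12
99% CI: t* = 2.779, (70.10, 91.50), width = 2 · t* · s/√n = 21.39

The 99% CI is wider by 21.39 - 10.12 = 11.27.
Higher confidence requires a wider interval.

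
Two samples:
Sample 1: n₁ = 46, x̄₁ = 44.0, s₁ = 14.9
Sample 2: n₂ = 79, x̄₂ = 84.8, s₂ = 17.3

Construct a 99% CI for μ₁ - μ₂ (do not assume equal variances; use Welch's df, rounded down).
(-48.50, -33.10)

Difference: x̄₁ - x̄₂ = -40.80
SE = √(s₁²/n₁ + s₂²/n₂) = √(14.9²/46 + 17.3²/79) = 2.9351
df = 105.77 → 105 (Welch–Satterthwaite, rounded down)
t* = 2.623

CI: -40.80 ± 2.623 · 2.9351 = -40.80 ± 7.70 = (-48.50, -33.10)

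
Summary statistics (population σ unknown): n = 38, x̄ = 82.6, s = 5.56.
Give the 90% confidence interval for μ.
(81.08, 84.12)

t-interval (σ unknown):
df = n - 1 = 37
t* = 1.687 for 90% confidence

Margin of error = t* · s/√n = 1.687 · 5.56/√38 = 1.52

CI: (81.08, 84.12)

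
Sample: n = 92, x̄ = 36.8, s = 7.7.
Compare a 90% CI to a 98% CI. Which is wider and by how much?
98% CI is wider by 1.13

df = 91
90% CI: t* = 1.662, (35.47, 38.13), width = 2 · t* · s/√n = 2.67
98% CI: t* = 2.368, (34.90, 38.70), width = 2 · t* · s/√n = 3.80

The 98% CI is wider by 3.80 - 2.67 = 1.13.
Higher confidence requires a wider interval.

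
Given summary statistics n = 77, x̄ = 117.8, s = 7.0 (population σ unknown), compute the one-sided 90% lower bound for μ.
μ ≥ 116.77

Lower bound (one-sided):
t* = 1.293 (one-sided for 90%)
Lower bound = x̄ - t* · s/√n = 117.8 - 1.293 · 7.0/√77 = 116.77

We are 90% confident that μ ≥ 116.77.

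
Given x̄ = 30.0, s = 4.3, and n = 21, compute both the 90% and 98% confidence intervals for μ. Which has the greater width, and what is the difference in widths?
98% CI is wider by 1.50

df = 20
90% CI: t* = 1.725, (28.38, 31.62), width = 2 · t* · s/√n = 3.24
98% CI: t* = 2.528, (27.63, 32.37), width = 2 · t* · s/√n = 4.74

The 98% CI is wider by 4.74 - 3.24 = 1.50.
Higher confidence requires a wider interval.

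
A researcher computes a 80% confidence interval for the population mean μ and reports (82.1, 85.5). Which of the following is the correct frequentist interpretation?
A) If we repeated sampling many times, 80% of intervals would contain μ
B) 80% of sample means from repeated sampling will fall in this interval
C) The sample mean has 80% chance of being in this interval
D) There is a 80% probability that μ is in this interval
A

A) Correct — this is the frequentist long-run coverage interpretation.
B) Wrong — coverage applies to intervals containing μ, not to future x̄ values.
C) Wrong — x̄ is observed and sits in the interval by construction.
D) Wrong — μ is fixed; the randomness lives in the interval, not in μ.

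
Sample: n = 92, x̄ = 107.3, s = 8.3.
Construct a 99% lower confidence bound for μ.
μ ≥ 105.25

Lower bound (one-sided):
t* = 2.368 (one-sided for 99%)
Lower bound = x̄ - t* · s/√n = 107.3 - 2.368 · 8.3/√92 = 105.25

We are 99% confident that μ ≥ 105.25.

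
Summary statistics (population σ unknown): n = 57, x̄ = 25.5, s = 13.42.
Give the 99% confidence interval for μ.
(20.76, 30.24)

t-interval (σ unknown):
df = n - 1 = 56
t* = 2.667 for 99% confidence

Margin of error = t* · s/√n = 2.667 · 13.42/√57 = 4.74

CI: (20.76, 30.24)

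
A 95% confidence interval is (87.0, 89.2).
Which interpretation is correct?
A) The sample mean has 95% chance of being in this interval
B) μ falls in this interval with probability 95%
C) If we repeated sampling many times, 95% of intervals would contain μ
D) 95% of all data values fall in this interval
C

A) Wrong — x̄ is observed and sits in the interval by construction.
B) Wrong — μ is fixed; the randomness lives in the interval, not in μ.
C) Correct — this is the frequentist long-run coverage interpretation.
D) Wrong — a CI is about the parameter μ, not individual data values.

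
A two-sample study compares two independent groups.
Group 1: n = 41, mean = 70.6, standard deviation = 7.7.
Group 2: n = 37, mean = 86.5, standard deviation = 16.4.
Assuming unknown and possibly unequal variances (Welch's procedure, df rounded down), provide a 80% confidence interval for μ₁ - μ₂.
(-19.73, -12.07)

Difference: x̄₁ - x̄₂ = -15.90
SE = √(s₁²/n₁ + s₂²/n₂) = √(7.7²/41 + 16.4²/37) = 2.9522
df = 49.97 → 49 (Welch–Satterthwaite, rounded down)
t* = 1.299

CI: -15.90 ± 1.299 · 2.9522 = -15.90 ± 3.83 = (-19.73, -12.07)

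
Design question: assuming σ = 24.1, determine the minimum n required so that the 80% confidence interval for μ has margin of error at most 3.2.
n ≥ 94

For margin E ≤ 3.2:
n ≥ (z* · σ / E)²
n ≥ (1.282 · 24.1 / 3.2)²
n ≥ 93.22

Minimum n = 94 (rounding up)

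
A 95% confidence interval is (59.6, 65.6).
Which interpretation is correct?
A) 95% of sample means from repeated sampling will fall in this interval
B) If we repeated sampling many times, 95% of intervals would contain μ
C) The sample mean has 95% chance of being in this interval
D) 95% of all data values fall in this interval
B

A) Wrong — coverage applies to intervals containing μ, not to future x̄ values.
B) Correct — this is the frequentist long-run coverage interpretation.
C) Wrong — x̄ is observed and sits in the interval by construction.
D) Wrong — a CI is about the parameter μ, not individual data values.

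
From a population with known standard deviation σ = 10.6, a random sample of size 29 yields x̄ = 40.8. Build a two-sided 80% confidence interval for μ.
(38.28, 43.32)

z-interval (σ known):
z* = 1.282 for 80% confidence

Margin of error = z* · σ/√n = 1.282 · 10.6/√29 = 2.52

CI: (40.8 - 2.52, 40.8 + 2.52) = (38.28, 43.32)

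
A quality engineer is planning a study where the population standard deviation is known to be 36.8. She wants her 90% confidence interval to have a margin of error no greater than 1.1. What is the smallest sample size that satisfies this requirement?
n ≥ 3029

For margin E ≤ 1.1:
n ≥ (z* · σ / E)²
n ≥ (1.645 · 36.8 / 1.1)²
n ≥ 3028.60

Minimum n = 3029 (rounding up)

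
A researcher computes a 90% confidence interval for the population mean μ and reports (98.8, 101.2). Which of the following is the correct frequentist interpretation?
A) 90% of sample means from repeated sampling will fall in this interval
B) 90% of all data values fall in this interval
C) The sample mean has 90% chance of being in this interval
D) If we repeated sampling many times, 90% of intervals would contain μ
D

A) Wrong — coverage applies to intervals containing μ, not to future x̄ values.
B) Wrong — a CI is about the parameter μ, not individual data values.
C) Wrong — x̄ is observed and sits in the interval by construction.
D) Correct — this is the frequentist long-run coverage interpretation.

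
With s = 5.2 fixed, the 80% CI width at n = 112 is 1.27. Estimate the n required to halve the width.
n ≈ 448

CI width ∝ 1/√n
To reduce width by factor 2, need √n to grow by 2 → need 2² = 4 times as many samples.

Current: n = 112, width = 1.27
New: n = 448, width ≈ 0.63

Width reduced by factor of 1.27/0.63 = 2.02.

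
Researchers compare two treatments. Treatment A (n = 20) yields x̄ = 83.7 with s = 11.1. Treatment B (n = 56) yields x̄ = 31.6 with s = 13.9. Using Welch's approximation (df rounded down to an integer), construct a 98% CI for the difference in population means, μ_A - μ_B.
(44.59, 59.61)

Difference: x̄₁ - x̄₂ = 52.10
SE = √(s₁²/n₁ + s₂²/n₂) = √(11.1²/20 + 13.9²/56) = 3.1001
df = 41.72 → 41 (Welch–Satterthwaite, rounded down)
t* = 2.421

CI: 52.10 ± 2.421 · 3.1001 = 52.10 ± 7.51 = (44.59, 59.61)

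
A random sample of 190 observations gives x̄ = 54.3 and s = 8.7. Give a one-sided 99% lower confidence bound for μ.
μ ≥ 52.82

Lower bound (one-sided):
t* = 2.346 (one-sided for 99%)
Lower bound = x̄ - t* · s/√n = 54.3 - 2.346 · 8.7/√190 = 52.82

We are 99% confident that μ ≥ 52.82.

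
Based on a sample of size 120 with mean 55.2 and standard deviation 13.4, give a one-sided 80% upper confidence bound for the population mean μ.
μ ≤ 56.23

Upper bound (one-sided):
t* = 0.845 (one-sided for 80%)
Upper bound = x̄ + t* · s/√n = 55.2 + 0.845 · 13.4/√120 = 56.23

We are 80% confident that μ ≤ 56.23.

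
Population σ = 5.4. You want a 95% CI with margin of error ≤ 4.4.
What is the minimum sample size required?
n ≥ 6

For margin E ≤ 4.4:
n ≥ (z* · σ / E)²
n ≥ (1.960 · 5.4 / 4.4)²
n ≥ 5.79

Minimum n = 6 (rounding up)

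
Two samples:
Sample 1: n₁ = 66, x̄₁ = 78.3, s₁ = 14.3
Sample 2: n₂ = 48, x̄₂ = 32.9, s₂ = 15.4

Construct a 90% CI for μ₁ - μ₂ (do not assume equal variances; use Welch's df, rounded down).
(40.69, 50.11)

Difference: x̄₁ - x̄₂ = 45.40
SE = √(s₁²/n₁ + s₂²/n₂) = √(14.3²/66 + 15.4²/48) = 2.8353
df = 96.88 → 96 (Welch–Satterthwaite, rounded down)
t* = 1.661

CI: 45.40 ± 1.661 · 2.8353 = 45.40 ± 4.71 = (40.69, 50.11)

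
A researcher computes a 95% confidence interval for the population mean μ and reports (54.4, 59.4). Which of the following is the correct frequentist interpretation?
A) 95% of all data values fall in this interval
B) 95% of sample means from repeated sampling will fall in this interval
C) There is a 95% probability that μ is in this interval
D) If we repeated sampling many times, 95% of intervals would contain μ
D

A) Wrong — a CI is about the parameter μ, not individual data values.
B) Wrong — coverage applies to intervals containing μ, not to future x̄ values.
C) Wrong — μ is fixed; the randomness lives in the interval, not in μ.
D) Correct — this is the frequentist long-run coverage interpretation.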